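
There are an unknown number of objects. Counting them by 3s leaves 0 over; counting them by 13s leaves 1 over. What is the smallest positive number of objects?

27

Combine the congruences pairwise.
From N ≡ 0 (mod 3) write N = 0 + 3t. Substituting into N ≡ 1 (mod 13) gives 3t ≡ 1 (mod 13), and since 3⁻¹ ≡ 9 (mod 13), t ≡ 9. Hence N ≡ 0 + 3·9 = 27 (mod 39).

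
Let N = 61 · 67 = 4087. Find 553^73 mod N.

3069

Mod 61: 553 ≡ 4; by Fermat, exponent reduces to 73 mod 60 = 13; 4^13 ≡ 19 (mod 61).
Mod 67: 553 ≡ 17; by Fermat, exponent reduces to 73 mod 66 = 7; 17^7 ≡ 54 (mod 67).
Combine by CRT: x ≡ 19 (mod 61), x ≡ 54 (mod 67) ⇒ x ≡ 3069 (mod 4087).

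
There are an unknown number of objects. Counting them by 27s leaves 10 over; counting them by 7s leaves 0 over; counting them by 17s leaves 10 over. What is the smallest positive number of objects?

469

From N ≡ 10 (mod 27) write N = 10 + 27t. Substituting into N ≡ 0 (mod 7) gives 27t ≡ 4 (mod 7), and since 6⁻¹ ≡ 6 (mod 7), t ≡ 3. Hence N ≡ 10 + 27·3 = 91 (mod 189).
From N ≡ 91 (mod 189) write N = 91 + 189t. Substituting into N ≡ 10 (mod 17) gives 189t ≡ 4 (mod 17), and since 2⁻¹ ≡ 9 (mod 17), t ≡ 2. Hence N ≡ 91 + 189·2 = 469 (mod 3213).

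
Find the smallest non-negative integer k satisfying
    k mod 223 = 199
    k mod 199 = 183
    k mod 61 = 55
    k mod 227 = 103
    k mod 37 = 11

12256868281

The moduli are pairwise coprime; N = 223·199·61·227·37 = 22736067803.
N/223 = 101955461; 101955461 ≡ 84 (mod 223); 84·77 ≡ 1, so inverse 77.
N/199 = 114251597; 114251597 ≡ 125 (mod 199); 125·121 ≡ 1, so inverse 121.
N/61 = 372722423; 372722423 ≡ 40 (mod 61); 40·29 ≡ 1, so inverse 29.
N/227 = 100158889; 100158889 ≡ 133 (mod 227); 133·99 ≡ 1, so inverse 99.
N/37 = 614488319; 614488319 ≡ 15 (mod 37); 15·5 ≡ 1, so inverse 5.
k ≡ 199·101955461·77 + 183·114251597·121 + 55·372722423·29 + 103·100158889·99 + 11·614488319·5 = 5741745954637.
5741745954637 mod 22736067803 = 12256868281.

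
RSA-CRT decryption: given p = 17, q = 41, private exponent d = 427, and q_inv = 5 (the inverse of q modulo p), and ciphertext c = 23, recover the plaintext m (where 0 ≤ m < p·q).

d_p = d mod (p−1) = 427 mod 16 = 11; d_q = d mod (q−1) = 27.
m₁ = c^(d_p) mod p: c ≡ 6 (mod 17), and 6^11 mod 17 = 5.
m₂ = c^(d_q) mod q: c ≡ 23 (mod 41), and 23^27 mod 41 = 4.
h = q_inv·(m₁ − m₂) mod p = 5·(5 − 4) mod 17 = 5.
m = m₂ + h·q = 4 + 5·41 = 209.

209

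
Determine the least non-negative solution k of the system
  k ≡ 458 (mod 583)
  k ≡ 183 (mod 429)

Combine the congruences pairwise.
gcd(583, 429) = 11 and 11 | (183 − 458), so the pair is consistent; merging gives k ≡ 1041 (mod 22737), where 22737 = lcm(583, 429).
The solution is unique modulo lcm(583, 429) = 22737.

1041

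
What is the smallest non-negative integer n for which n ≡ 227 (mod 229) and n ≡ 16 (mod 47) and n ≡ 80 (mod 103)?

74652

From n ≡ 227 (mod 229) write n = 227 + 229t. Substituting into n ≡ 16 (mod 47) gives 229t ≡ 24 (mod 47), and since 41⁻¹ ≡ 39 (mod 47), t ≡ 43. Hence n ≡ 227 + 229·43 = 10074 (mod 10763).
From n ≡ 10074 (mod 10763) write n = 10074 + 10763t. Substituting into n ≡ 80 (mod 103) gives 10763t ≡ 100 (mod 103), and since 51⁻¹ ≡ 101 (mod 103), t ≡ 6. Hence n ≡ 10074 + 10763·6 = 74652 (mod 1108589).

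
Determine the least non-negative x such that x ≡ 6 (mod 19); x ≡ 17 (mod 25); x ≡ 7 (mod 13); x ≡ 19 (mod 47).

96792

Combine the congruences pairwise.
From x ≡ 6 (mod 19) write x = 6 + 19t. Substituting into x ≡ 17 (mod 25) gives 19t ≡ 11 (mod 25), and since 19⁻¹ ≡ 4 (mod 25), t ≡ 19. Hence x ≡ 6 + 19·19 = 367 (mod 475).
From x ≡ 367 (mod 475) write x = 367 + 475t. Substituting into x ≡ 7 (mod 13) gives 475t ≡ 4 (mod 13), and since 7⁻¹ ≡ 2 (mod 13), t ≡ 8. Hence x ≡ 367 + 475·8 = 4167 (mod 6175).
From x ≡ 4167 (mod 6175) write x = 4167 + 6175t. Substituting into x ≡ 19 (mod 47) gives 6175t ≡ 35 (mod 47), and since 18⁻¹ ≡ 34 (mod 47), t ≡ 15. Hence x ≡ 4167 + 6175·15 = 96792 (mod 290225).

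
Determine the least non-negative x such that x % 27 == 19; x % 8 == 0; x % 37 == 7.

The moduli are pairwise coprime; N = 27·8·37 = 7992.
N/27 = 296; 296 ≡ 26 (mod 27); 26·26 ≡ 1, so inverse 26.
N/8 = 999; 999 ≡ 7 (mod 8); 7·7 ≡ 1, so inverse 7.
N/37 = 216; 216 ≡ 31 (mod 37); 31·6 ≡ 1, so inverse 6.
x ≡ 19·296·26 + 0·999·7 + 7·216·6 = 155296.
155296 mod 7992 = 3448.

3448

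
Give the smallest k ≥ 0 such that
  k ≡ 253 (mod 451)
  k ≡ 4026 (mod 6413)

gcd(451, 6413) = 11 and 11 | (4026 − 253), so the pair is consistent; merging gives k ≡ 80982 (mod 262933), where 262933 = lcm(451, 6413).
The solution is unique modulo lcm(451, 6413) = 262933.

80982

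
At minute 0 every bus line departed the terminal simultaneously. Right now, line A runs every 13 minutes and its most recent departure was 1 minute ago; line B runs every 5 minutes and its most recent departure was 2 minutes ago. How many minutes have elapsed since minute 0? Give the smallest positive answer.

27

From t ≡ 1 (mod 13) write t = 1 + 13s. Substituting into t ≡ 2 (mod 5) gives 13s ≡ 1 (mod 5), and since 3⁻¹ ≡ 2 (mod 5), s ≡ 2. Hence t ≡ 1 + 13·2 = 27 (mod 65).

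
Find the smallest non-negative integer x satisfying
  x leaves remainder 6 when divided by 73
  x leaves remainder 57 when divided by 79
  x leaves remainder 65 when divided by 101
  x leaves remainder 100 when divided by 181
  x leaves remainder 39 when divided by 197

The moduli are pairwise coprime; N = 73·79·101·181·197 = 20769025819.
N/73 = 284507203; 284507203 ≡ 69 (mod 73); 69·18 ≡ 1, so inverse 18.
N/79 = 262899061; 262899061 ≡ 17 (mod 79); 17·14 ≡ 1, so inverse 14.
N/101 = 205633919; 205633919 ≡ 40 (mod 101); 40·48 ≡ 1, so inverse 48.
N/181 = 114745999; 114745999 ≡ 144 (mod 181); 144·44 ≡ 1, so inverse 44.
N/197 = 105426527; 105426527 ≡ 7 (mod 197); 7·169 ≡ 1, so inverse 169.
x ≡ 6·284507203·18 + 57·262899061·14 + 65·205633919·48 + 100·114745999·44 + 39·105426527·169 = 2081846690939.
2081846690939 mod 20769025819 = 4944109039.

4944109039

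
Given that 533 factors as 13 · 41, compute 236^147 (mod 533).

Mod 13: 236 ≡ 2; by Fermat, exponent reduces to 147 mod 12 = 3; 2^3 ≡ 8 (mod 13).
Mod 41: 236 ≡ 31; by Fermat, exponent reduces to 147 mod 40 = 27; 31^27 ≡ 23 (mod 41).
Combine by CRT: x ≡ 8 (mod 13), x ≡ 23 (mod 41) ⇒ x ≡ 515 (mod 533).

515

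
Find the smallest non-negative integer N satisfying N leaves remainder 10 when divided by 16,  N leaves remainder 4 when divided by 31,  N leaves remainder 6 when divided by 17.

The moduli are pairwise coprime; M = 16·31·17 = 8432.
M/16 = 527; 527 ≡ 15 (mod 16); 15·15 ≡ 1, so inverse 15.
M/31 = 272; 272 ≡ 24 (mod 31); 24·22 ≡ 1, so inverse 22.
M/17 = 496; 496 ≡ 3 (mod 17); 3·6 ≡ 1, so inverse 6.
N ≡ 10·527·15 + 4·272·22 + 6·496·6 = 120842.
120842 mod 8432 = 2794.

2794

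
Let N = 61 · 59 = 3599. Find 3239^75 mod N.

Mod 61: 3239 ≡ 6; by Fermat, exponent reduces to 75 mod 60 = 15; 6^15 ≡ 50 (mod 61).
Mod 59: 3239 ≡ 53; by Fermat, exponent reduces to 75 mod 58 = 17; 53^17 ≡ 22 (mod 59).
Combine by CRT: x ≡ 50 (mod 61), x ≡ 22 (mod 59) ⇒ x ≡ 2795 (mod 3599).

2795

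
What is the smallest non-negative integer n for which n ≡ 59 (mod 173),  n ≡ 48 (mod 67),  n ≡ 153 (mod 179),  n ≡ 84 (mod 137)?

The moduli are pairwise coprime; M = 173·67·179·137 = 284246093.
M/173 = 1643041; 1643041 ≡ 60 (mod 173); 60·124 ≡ 1, so inverse 124.
M/67 = 4242479; 4242479 ≡ 39 (mod 67); 39·55 ≡ 1, so inverse 55.
M/179 = 1587967; 1587967 ≡ 58 (mod 179); 58·71 ≡ 1, so inverse 71.
M/137 = 2074789; 2074789 ≡ 61 (mod 137); 61·9 ≡ 1, so inverse 9.
n ≡ 59·1643041·124 + 48·4242479·55 + 153·1587967·71 + 84·2074789·9 = 42039258521.
42039258521 mod 284246093 = 255082850.

255082850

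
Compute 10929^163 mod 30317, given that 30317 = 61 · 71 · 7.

24796

Mod 61: 10929 ≡ 10; by Fermat, exponent reduces to 163 mod 60 = 43; 10^43 ≡ 30 (mod 61).
Mod 71: 10929 ≡ 66; by Fermat, exponent reduces to 163 mod 70 = 23; 66^23 ≡ 17 (mod 71).
Mod 7: 10929 ≡ 2; by Fermat, exponent reduces to 163 mod 6 = 1; 2^1 ≡ 2 (mod 7).
Combine by CRT: x ≡ 30 (mod 61), x ≡ 17 (mod 71), x ≡ 2 (mod 7) ⇒ x ≡ 24796 (mod 30317).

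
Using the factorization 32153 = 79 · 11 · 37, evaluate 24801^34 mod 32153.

Mod 79: 24801 ≡ 74; 74^34 ≡ 9 (mod 79).
Mod 11: 24801 ≡ 7; by Fermat, exponent reduces to 34 mod 10 = 4; 7^4 ≡ 3 (mod 11).
Mod 37: 24801 ≡ 11; 11^34 ≡ 26 (mod 37).
Combine by CRT: x ≡ 9 (mod 79), x ≡ 3 (mod 11), x ≡ 26 (mod 37) ⇒ x ≡ 8462 (mod 32153).

8462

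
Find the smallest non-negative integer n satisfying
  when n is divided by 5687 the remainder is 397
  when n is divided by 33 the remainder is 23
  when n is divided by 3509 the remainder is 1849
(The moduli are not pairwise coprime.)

gcd(5687, 33) = 11 and 11 | (23 − 397), so the pair is consistent; merging gives n ≡ 11771 (mod 17061), where 17061 = lcm(5687, 33).
gcd(17061, 3509) = 121 and 121 | (1849 − 11771), so the pair is consistent; merging gives n ≡ 114137 (mod 494769), where 494769 = lcm(17061, 3509).
The solution is unique modulo lcm(5687, 33, 3509) = 494769.

114137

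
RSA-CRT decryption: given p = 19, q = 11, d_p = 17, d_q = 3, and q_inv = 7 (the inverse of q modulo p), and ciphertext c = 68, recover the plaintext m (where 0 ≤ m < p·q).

140

m₁ = c^(d_p) mod p: c ≡ 11 (mod 19), and 11^17 mod 19 = 7.
m₂ = c^(d_q) mod q: c ≡ 2 (mod 11), and 2^3 mod 11 = 8.
h = q_inv·(m₁ − m₂) mod p = 7·(7 − 8) mod 19 = 12.
m = m₂ + h·q = 8 + 12·11 = 140.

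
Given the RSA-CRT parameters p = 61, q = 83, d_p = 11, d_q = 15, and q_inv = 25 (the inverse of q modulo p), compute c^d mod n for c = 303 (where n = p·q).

3686

m₁ = c^(d_p) mod p: c ≡ 59 (mod 61), and 59^11 mod 61 = 26.
m₂ = c^(d_q) mod q: c ≡ 54 (mod 83), and 54^15 mod 83 = 34.
h = q_inv·(m₁ − m₂) mod p = 25·(26 − 34) mod 61 = 44.
m = m₂ + h·q = 34 + 44·83 = 3686.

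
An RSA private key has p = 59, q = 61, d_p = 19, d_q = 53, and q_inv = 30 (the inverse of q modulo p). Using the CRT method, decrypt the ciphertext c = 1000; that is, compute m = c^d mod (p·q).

m₁ = c^(d_p) mod p: c ≡ 56 (mod 59), and 56^19 mod 59 = 6.
m₂ = c^(d_q) mod q: c ≡ 24 (mod 61), and 24^53 mod 61 = 23.
h = q_inv·(m₁ − m₂) mod p = 30·(6 − 23) mod 59 = 21.
m = m₂ + h·q = 23 + 21·61 = 1304.

1304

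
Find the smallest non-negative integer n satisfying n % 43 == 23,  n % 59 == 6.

From n ≡ 23 (mod 43) write n = 23 + 43t. Substituting into n ≡ 6 (mod 59) gives 43t ≡ 42 (mod 59), and since 43⁻¹ ≡ 11 (mod 59), t ≡ 49. Hence n ≡ 23 + 43·49 = 2130 (mod 2537).

2130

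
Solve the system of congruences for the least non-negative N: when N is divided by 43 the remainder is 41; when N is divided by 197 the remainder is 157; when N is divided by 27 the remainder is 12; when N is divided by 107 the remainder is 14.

11998245

The moduli are pairwise coprime; M = 43·197·27·107 = 24472719.
M/43 = 569133; 569133 ≡ 28 (mod 43); 28·20 ≡ 1, so inverse 20.
M/197 = 124227; 124227 ≡ 117 (mod 197); 117·32 ≡ 1, so inverse 32.
M/27 = 906397; 906397 ≡ 7 (mod 27); 7·4 ≡ 1, so inverse 4.
M/107 = 228717; 228717 ≡ 58 (mod 107); 58·24 ≡ 1, so inverse 24.
N ≡ 41·569133·20 + 157·124227·32 + 12·906397·4 + 14·228717·24 = 1211161476.
1211161476 mod 24472719 = 11998245.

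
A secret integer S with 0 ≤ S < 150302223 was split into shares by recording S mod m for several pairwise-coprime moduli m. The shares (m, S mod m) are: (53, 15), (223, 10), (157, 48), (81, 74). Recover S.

The moduli are pairwise coprime; N = 53·223·157·81 = 150302223.
N/53 = 2835891; 2835891 ≡ 20 (mod 53); 20·8 ≡ 1, so inverse 8.
N/223 = 674001; 674001 ≡ 95 (mod 223); 95·54 ≡ 1, so inverse 54.
N/157 = 957339; 957339 ≡ 110 (mod 157); 110·10 ≡ 1, so inverse 10.
N/81 = 1855583; 1855583 ≡ 35 (mod 81); 35·44 ≡ 1, so inverse 44.
S ≡ 15·2835891·8 + 10·674001·54 + 48·957339·10 + 74·1855583·44 = 7205568428.
7205568428 mod 150302223 = 141363947.

141363947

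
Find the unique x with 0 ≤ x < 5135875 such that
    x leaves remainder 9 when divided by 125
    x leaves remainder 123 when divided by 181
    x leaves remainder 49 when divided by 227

2747884

From x ≡ 9 (mod 125) write x = 9 + 125t. Substituting into x ≡ 123 (mod 181) gives 125t ≡ 114 (mod 181), and since 125⁻¹ ≡ 42 (mod 181), t ≡ 82. Hence x ≡ 9 + 125·82 = 10259 (mod 22625).
From x ≡ 10259 (mod 22625) write x = 10259 + 22625t. Substituting into x ≡ 49 (mod 227) gives 22625t ≡ 5 (mod 227), and since 152⁻¹ ≡ 115 (mod 227), t ≡ 121. Hence x ≡ 10259 + 22625·121 = 2747884 (mod 5135875).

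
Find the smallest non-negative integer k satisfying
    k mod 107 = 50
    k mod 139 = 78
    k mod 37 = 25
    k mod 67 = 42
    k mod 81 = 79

455866702

From k ≡ 50 (mod 107) write k = 50 + 107t. Substituting into k ≡ 78 (mod 139) gives 107t ≡ 28 (mod 139), and since 107⁻¹ ≡ 13 (mod 139), t ≡ 86. Hence k ≡ 50 + 107·86 = 9252 (mod 14873).
From k ≡ 9252 (mod 14873) write k = 9252 + 14873t. Substituting into k ≡ 25 (mod 37) gives 14873t ≡ 23 (mod 37), and since 36⁻¹ ≡ 36 (mod 37), t ≡ 14. Hence k ≡ 9252 + 14873·14 = 217474 (mod 550301).
From k ≡ 217474 (mod 550301) write k = 217474 + 550301t. Substituting into k ≡ 42 (mod 67) gives 550301t ≡ 50 (mod 67), and since 30⁻¹ ≡ 38 (mod 67), t ≡ 24. Hence k ≡ 217474 + 550301·24 = 13424698 (mod 36870167).
From k ≡ 13424698 (mod 36870167) write k = 13424698 + 36870167t. Substituting into k ≡ 79 (mod 81) gives 36870167t ≡ 78 (mod 81), and since 20⁻¹ ≡ 77 (mod 81), t ≡ 12. Hence k ≡ 13424698 + 36870167·12 = 455866702 (mod 2986483527).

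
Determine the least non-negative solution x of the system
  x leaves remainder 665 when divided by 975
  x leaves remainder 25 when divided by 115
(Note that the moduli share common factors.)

gcd(975, 115) = 5 and 5 | (25 − 665), so the pair is consistent; merging gives x ≡ 3590 (mod 22425), where 22425 = lcm(975, 115).
The solution is unique modulo lcm(975, 115) = 22425.

3590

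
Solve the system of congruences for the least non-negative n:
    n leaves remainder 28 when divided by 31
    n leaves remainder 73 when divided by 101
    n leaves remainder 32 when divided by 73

53906

The moduli are pairwise coprime; M = 31·101·73 = 228563.
M/31 = 7373; 7373 ≡ 26 (mod 31); 26·6 ≡ 1, so inverse 6.
M/101 = 2263; 2263 ≡ 41 (mod 101); 41·69 ≡ 1, so inverse 69.
M/73 = 3131; 3131 ≡ 65 (mod 73); 65·9 ≡ 1, so inverse 9.
n ≡ 28·7373·6 + 73·2263·69 + 32·3131·9 = 13539123.
13539123 mod 228563 = 53906.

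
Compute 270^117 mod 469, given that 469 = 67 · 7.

295

Mod 67: 270 ≡ 2; by Fermat, exponent reduces to 117 mod 66 = 51; 2^51 ≡ 27 (mod 67).
Mod 7: 270 ≡ 4; by Fermat, exponent reduces to 117 mod 6 = 3; 4^3 ≡ 1 (mod 7).
Combine by CRT: x ≡ 27 (mod 67), x ≡ 1 (mod 7) ⇒ x ≡ 295 (mod 469).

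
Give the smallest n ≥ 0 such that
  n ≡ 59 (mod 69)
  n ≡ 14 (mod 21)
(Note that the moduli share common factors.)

Combine the congruences pairwise.
gcd(69, 21) = 3 and 3 | (14 − 59), so the pair is consistent; merging gives n ≡ 266 (mod 483), where 483 = lcm(69, 21).
The solution is unique modulo lcm(69, 21) = 483.

266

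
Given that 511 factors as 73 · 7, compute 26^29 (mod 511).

409

Mod 73: 26 ≡ 26; 26^29 ≡ 44 (mod 73).
Mod 7: 26 ≡ 5; by Fermat, exponent reduces to 29 mod 6 = 5; 5^5 ≡ 3 (mod 7).
Combine by CRT: x ≡ 44 (mod 73), x ≡ 3 (mod 7) ⇒ x ≡ 409 (mod 511).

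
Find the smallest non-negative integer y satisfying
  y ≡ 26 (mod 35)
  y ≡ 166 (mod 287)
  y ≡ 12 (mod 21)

3036

Combine the congruences pairwise.
gcd(35, 287) = 7 and 7 | (166 − 26), so the pair is consistent; merging gives y ≡ 166 (mod 1435), where 1435 = lcm(35, 287).
gcd(1435, 21) = 7 and 7 | (12 − 166), so the pair is consistent; merging gives y ≡ 3036 (mod 4305), where 4305 = lcm(1435, 21).
The solution is unique modulo lcm(35, 287, 21) = 4305.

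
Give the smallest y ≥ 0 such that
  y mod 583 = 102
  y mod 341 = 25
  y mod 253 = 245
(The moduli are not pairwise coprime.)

263618

gcd(583, 341) = 11 and 11 | (25 − 102), so the pair is consistent; merging gives y ≡ 10596 (mod 18073), where 18073 = lcm(583, 341).
gcd(18073, 253) = 11 and 11 | (245 − 10596), so the pair is consistent; merging gives y ≡ 263618 (mod 415679), where 415679 = lcm(18073, 253).
The solution is unique modulo lcm(583, 341, 253) = 415679.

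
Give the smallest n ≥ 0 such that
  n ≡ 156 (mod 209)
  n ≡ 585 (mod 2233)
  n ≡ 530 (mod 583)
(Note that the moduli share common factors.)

gcd(209, 2233) = 11 and 11 | (585 − 156), so the pair is consistent; merging gives n ≡ 36313 (mod 42427), where 42427 = lcm(209, 2233).
gcd(42427, 583) = 11 and 11 | (530 − 36313), so the pair is consistent; merging gives n ≡ 1606112 (mod 2248631), where 2248631 = lcm(42427, 583).
The solution is unique modulo lcm(209, 2233, 583) = 2248631.

1606112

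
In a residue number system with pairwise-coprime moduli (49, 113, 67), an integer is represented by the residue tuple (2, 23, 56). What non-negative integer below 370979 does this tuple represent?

The moduli are pairwise coprime; N = 49·113·67 = 370979.
N/49 = 7571; 7571 ≡ 25 (mod 49); 25·2 ≡ 1, so inverse 2.
N/113 = 3283; 3283 ≡ 6 (mod 113); 6·19 ≡ 1, so inverse 19.
N/67 = 5537; 5537 ≡ 43 (mod 67); 43·53 ≡ 1, so inverse 53.
x ≡ 2·7571·2 + 23·3283·19 + 56·5537·53 = 17898771.
17898771 mod 370979 = 91779.

91779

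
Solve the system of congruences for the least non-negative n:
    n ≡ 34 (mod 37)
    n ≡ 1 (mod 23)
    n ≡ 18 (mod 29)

From n ≡ 34 (mod 37) write n = 34 + 37t. Substituting into n ≡ 1 (mod 23) gives 37t ≡ 13 (mod 23), and since 14⁻¹ ≡ 5 (mod 23), t ≡ 19. Hence n ≡ 34 + 37·19 = 737 (mod 851).
From n ≡ 737 (mod 851) write n = 737 + 851t. Substituting into n ≡ 18 (mod 29) gives 851t ≡ 6 (mod 29), and since 10⁻¹ ≡ 3 (mod 29), t ≡ 18. Hence n ≡ 737 + 851·18 = 16055 (mod 24679).

16055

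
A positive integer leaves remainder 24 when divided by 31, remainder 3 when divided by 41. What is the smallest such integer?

1233

From t ≡ 24 (mod 31) write t = 24 + 31s. Substituting into t ≡ 3 (mod 41) gives 31s ≡ 20 (mod 41), and since 31⁻¹ ≡ 4 (mod 41), s ≡ 39. Hence t ≡ 24 + 31·39 = 1233 (mod 1271).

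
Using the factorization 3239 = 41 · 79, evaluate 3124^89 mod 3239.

Mod 41: 3124 ≡ 8; by Fermat, exponent reduces to 89 mod 40 = 9; 8^9 ≡ 5 (mod 41).
Mod 79: 3124 ≡ 43; by Fermat, exponent reduces to 89 mod 78 = 11; 43^11 ≡ 60 (mod 79).
Combine by CRT: x ≡ 5 (mod 41), x ≡ 60 (mod 79) ⇒ x ≡ 2588 (mod 3239).

2588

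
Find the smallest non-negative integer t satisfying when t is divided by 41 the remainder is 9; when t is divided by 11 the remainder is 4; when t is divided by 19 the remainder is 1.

The moduli are pairwise coprime; N = 41·11·19 = 8569.
N/41 = 209; 209 ≡ 4 (mod 41); 4·31 ≡ 1, so inverse 31.
N/11 = 779; 779 ≡ 9 (mod 11); 9·5 ≡ 1, so inverse 5.
N/19 = 451; 451 ≡ 14 (mod 19); 14·15 ≡ 1, so inverse 15.
t ≡ 9·209·31 + 4·779·5 + 1·451·15 = 80656.
80656 mod 8569 = 3535.

3535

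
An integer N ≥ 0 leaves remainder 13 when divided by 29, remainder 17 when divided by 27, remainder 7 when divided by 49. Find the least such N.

The moduli are pairwise coprime; M = 29·27·49 = 38367.
M/29 = 1323; 1323 ≡ 18 (mod 29); 18·21 ≡ 1, so inverse 21.
M/27 = 1421; 1421 ≡ 17 (mod 27); 17·8 ≡ 1, so inverse 8.
M/49 = 783; 783 ≡ 48 (mod 49); 48·48 ≡ 1, so inverse 48.
N ≡ 13·1323·21 + 17·1421·8 + 7·783·48 = 817523.
817523 mod 38367 = 11816.

11816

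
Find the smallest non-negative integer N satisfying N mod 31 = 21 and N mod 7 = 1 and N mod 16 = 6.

The moduli are pairwise coprime; M = 31·7·16 = 3472.
M/31 = 112; 112 ≡ 19 (mod 31); 19·18 ≡ 1, so inverse 18.
M/7 = 496; 496 ≡ 6 (mod 7); 6·6 ≡ 1, so inverse 6.
M/16 = 217; 217 ≡ 9 (mod 16); 9·9 ≡ 1, so inverse 9.
N ≡ 21·112·18 + 1·496·6 + 6·217·9 = 57030.
57030 mod 3472 = 1478.

1478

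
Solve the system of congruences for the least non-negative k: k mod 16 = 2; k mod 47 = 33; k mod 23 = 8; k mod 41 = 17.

439906

From k ≡ 2 (mod 16) write k = 2 + 16t. Substituting into k ≡ 33 (mod 47) gives 16t ≡ 31 (mod 47), and since 16⁻¹ ≡ 3 (mod 47), t ≡ 46. Hence k ≡ 2 + 16·46 = 738 (mod 752).
From k ≡ 738 (mod 752) write k = 738 + 752t. Substituting into k ≡ 8 (mod 23) gives 752t ≡ 6 (mod 23), and since 16⁻¹ ≡ 13 (mod 23), t ≡ 9. Hence k ≡ 738 + 752·9 = 7506 (mod 17296).
From k ≡ 7506 (mod 17296) write k = 7506 + 17296t. Substituting into k ≡ 17 (mod 41) gives 17296t ≡ 14 (mod 41), and since 35⁻¹ ≡ 34 (mod 41), t ≡ 25. Hence k ≡ 7506 + 17296·25 = 439906 (mod 709136).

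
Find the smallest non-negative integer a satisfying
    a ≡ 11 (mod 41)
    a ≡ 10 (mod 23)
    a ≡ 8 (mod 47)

26046

The moduli are pairwise coprime; N = 41·23·47 = 44321.
N/41 = 1081; 1081 ≡ 15 (mod 41); 15·11 ≡ 1, so inverse 11.
N/23 = 1927; 1927 ≡ 18 (mod 23); 18·9 ≡ 1, so inverse 9.
N/47 = 943; 943 ≡ 3 (mod 47); 3·16 ≡ 1, so inverse 16.
a ≡ 11·1081·11 + 10·1927·9 + 8·943·16 = 424935.
424935 mod 44321 = 26046.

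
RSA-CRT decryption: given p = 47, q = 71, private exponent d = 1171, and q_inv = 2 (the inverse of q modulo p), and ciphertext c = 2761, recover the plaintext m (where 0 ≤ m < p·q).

1535

d_p = d mod (p−1) = 1171 mod 46 = 21; d_q = d mod (q−1) = 51.
m₁ = c^(d_p) mod p: c ≡ 35 (mod 47), and 35^21 mod 47 = 31.
m₂ = c^(d_q) mod q: c ≡ 63 (mod 71), and 63^51 mod 71 = 44.
h = q_inv·(m₁ − m₂) mod p = 2·(31 − 44) mod 47 = 21.
m = m₂ + h·q = 44 + 21·71 = 1535.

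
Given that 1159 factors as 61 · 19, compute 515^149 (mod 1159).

906

Mod 61: 515 ≡ 27; by Fermat, exponent reduces to 149 mod 60 = 29; 27^29 ≡ 52 (mod 61).
Mod 19: 515 ≡ 2; by Fermat, exponent reduces to 149 mod 18 = 5; 2^5 ≡ 13 (mod 19).
Combine by CRT: x ≡ 52 (mod 61), x ≡ 13 (mod 19) ⇒ x ≡ 906 (mod 1159).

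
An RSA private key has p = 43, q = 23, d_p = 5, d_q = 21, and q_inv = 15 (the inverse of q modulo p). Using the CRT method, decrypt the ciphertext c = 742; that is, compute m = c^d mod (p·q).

188

m₁ = c^(d_p) mod p: c ≡ 11 (mod 43), and 11^5 mod 43 = 16.
m₂ = c^(d_q) mod q: c ≡ 6 (mod 23), and 6^21 mod 23 = 4.
h = q_inv·(m₁ − m₂) mod p = 15·(16 − 4) mod 43 = 8.
m = m₂ + h·q = 4 + 8·23 = 188.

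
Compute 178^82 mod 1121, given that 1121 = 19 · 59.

178

Mod 19: 178 ≡ 7; by Fermat, exponent reduces to 82 mod 18 = 10; 7^10 ≡ 7 (mod 19).
Mod 59: 178 ≡ 1; by Fermat, exponent reduces to 82 mod 58 = 24; 1^24 ≡ 1 (mod 59).
Combine by CRT: x ≡ 7 (mod 19), x ≡ 1 (mod 59) ⇒ x ≡ 178 (mod 1121).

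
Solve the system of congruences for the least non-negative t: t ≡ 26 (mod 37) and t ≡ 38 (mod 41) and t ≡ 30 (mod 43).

The moduli are pairwise coprime; N = 37·41·43 = 65231.
N/37 = 1763; 1763 ≡ 24 (mod 37); 24·17 ≡ 1, so inverse 17.
N/41 = 1591; 1591 ≡ 33 (mod 41); 33·5 ≡ 1, so inverse 5.
N/43 = 1517; 1517 ≡ 12 (mod 43); 12·18 ≡ 1, so inverse 18.
t ≡ 26·1763·17 + 38·1591·5 + 30·1517·18 = 1900716.
1900716 mod 65231 = 9017.

9017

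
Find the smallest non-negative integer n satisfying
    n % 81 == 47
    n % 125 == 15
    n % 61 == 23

109640

From n ≡ 47 (mod 81) write n = 47 + 81t. Substituting into n ≡ 15 (mod 125) gives 81t ≡ 93 (mod 125), and since 81⁻¹ ≡ 71 (mod 125), t ≡ 103. Hence n ≡ 47 + 81·103 = 8390 (mod 10125).
From n ≡ 8390 (mod 10125) write n = 8390 + 10125t. Substituting into n ≡ 23 (mod 61) gives 10125t ≡ 51 (mod 61), and since 60⁻¹ ≡ 60 (mod 61), t ≡ 10. Hence n ≡ 8390 + 10125·10 = 109640 (mod 617625).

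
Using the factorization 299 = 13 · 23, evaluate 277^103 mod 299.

Mod 13: 277 ≡ 4; by Fermat, exponent reduces to 103 mod 12 = 7; 4^7 ≡ 4 (mod 13).
Mod 23: 277 ≡ 1; by Fermat, exponent reduces to 103 mod 22 = 15; 1^15 ≡ 1 (mod 23).
Combine by CRT: x ≡ 4 (mod 13), x ≡ 1 (mod 23) ⇒ x ≡ 277 (mod 299).

277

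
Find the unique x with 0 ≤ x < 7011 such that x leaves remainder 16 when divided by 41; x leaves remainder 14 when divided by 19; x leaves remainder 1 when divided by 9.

From x ≡ 16 (mod 41) write x = 16 + 41t. Substituting into x ≡ 14 (mod 19) gives 41t ≡ 17 (mod 19), and since 3⁻¹ ≡ 13 (mod 19), t ≡ 12. Hence x ≡ 16 + 41·12 = 508 (mod 779).
From x ≡ 508 (mod 779) write x = 508 + 779t. Substituting into x ≡ 1 (mod 9) gives 779t ≡ 6 (mod 9), and since 5⁻¹ ≡ 2 (mod 9), t ≡ 3. Hence x ≡ 508 + 779·3 = 2845 (mod 7011).

2845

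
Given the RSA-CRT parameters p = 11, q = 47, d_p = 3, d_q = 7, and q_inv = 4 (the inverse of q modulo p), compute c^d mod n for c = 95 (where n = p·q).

189

m₁ = c^(d_p) mod p: c ≡ 7 (mod 11), and 7^3 mod 11 = 2.
m₂ = c^(d_q) mod q: c ≡ 1 (mod 47), and 1^7 mod 47 = 1.
h = q_inv·(m₁ − m₂) mod p = 4·(2 − 1) mod 11 = 4.
m = m₂ + h·q = 1 + 4·47 = 189.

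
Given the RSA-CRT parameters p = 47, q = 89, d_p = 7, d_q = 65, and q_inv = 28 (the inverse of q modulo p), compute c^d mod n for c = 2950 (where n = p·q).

2789

m₁ = c^(d_p) mod p: c ≡ 36 (mod 47), and 36^7 mod 47 = 16.
m₂ = c^(d_q) mod q: c ≡ 13 (mod 89), and 13^65 mod 89 = 30.
h = q_inv·(m₁ − m₂) mod p = 28·(16 − 30) mod 47 = 31.
m = m₂ + h·q = 30 + 31·89 = 2789.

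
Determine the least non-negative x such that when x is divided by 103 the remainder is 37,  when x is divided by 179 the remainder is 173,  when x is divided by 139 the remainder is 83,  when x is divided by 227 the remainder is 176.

342604920

Combine the congruences pairwise.
From x ≡ 37 (mod 103) write x = 37 + 103t. Substituting into x ≡ 173 (mod 179) gives 103t ≡ 136 (mod 179), and since 103⁻¹ ≡ 73 (mod 179), t ≡ 83. Hence x ≡ 37 + 103·83 = 8586 (mod 18437).
From x ≡ 8586 (mod 18437) write x = 8586 + 18437t. Substituting into x ≡ 83 (mod 139) gives 18437t ≡ 115 (mod 139), and since 89⁻¹ ≡ 25 (mod 139), t ≡ 95. Hence x ≡ 8586 + 18437·95 = 1760101 (mod 2562743).
From x ≡ 1760101 (mod 2562743) write x = 1760101 + 2562743t. Substituting into x ≡ 176 (mod 227) gives 2562743t ≡ 6 (mod 227), and since 140⁻¹ ≡ 60 (mod 227), t ≡ 133. Hence x ≡ 1760101 + 2562743·133 = 342604920 (mod 581742661).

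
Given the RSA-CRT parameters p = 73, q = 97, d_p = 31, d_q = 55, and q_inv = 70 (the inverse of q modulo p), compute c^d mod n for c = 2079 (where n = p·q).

m₁ = c^(d_p) mod p: c ≡ 35 (mod 73), and 35^31 mod 73 = 23.
m₂ = c^(d_q) mod q: c ≡ 42 (mod 97), and 42^55 mod 97 = 78.
h = q_inv·(m₁ − m₂) mod p = 70·(23 − 78) mod 73 = 19.
m = m₂ + h·q = 78 + 19·97 = 1921.

1921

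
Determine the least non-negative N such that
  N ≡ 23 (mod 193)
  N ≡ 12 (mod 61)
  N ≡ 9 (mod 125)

907509

From N ≡ 23 (mod 193) write N = 23 + 193t. Substituting into N ≡ 12 (mod 61) gives 193t ≡ 50 (mod 61), and since 10⁻¹ ≡ 55 (mod 61), t ≡ 5. Hence N ≡ 23 + 193·5 = 988 (mod 11773).
From N ≡ 988 (mod 11773) write N = 988 + 11773t. Substituting into N ≡ 9 (mod 125) gives 11773t ≡ 21 (mod 125), and since 23⁻¹ ≡ 87 (mod 125), t ≡ 77. Hence N ≡ 988 + 11773·77 = 907509 (mod 1471625).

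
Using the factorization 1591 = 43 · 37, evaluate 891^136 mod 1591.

1070

Mod 43: 891 ≡ 31; by Fermat, exponent reduces to 136 mod 42 = 10; 31^10 ≡ 38 (mod 43).
Mod 37: 891 ≡ 3; by Fermat, exponent reduces to 136 mod 36 = 28; 3^28 ≡ 34 (mod 37).
Combine by CRT: x ≡ 38 (mod 43), x ≡ 34 (mod 37) ⇒ x ≡ 1070 (mod 1591).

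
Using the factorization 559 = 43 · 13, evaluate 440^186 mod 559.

Mod 43: 440 ≡ 10; by Fermat, exponent reduces to 186 mod 42 = 18; 10^18 ≡ 4 (mod 43).
Mod 13: 440 ≡ 11; by Fermat, exponent reduces to 186 mod 12 = 6; 11^6 ≡ 12 (mod 13).
Combine by CRT: x ≡ 4 (mod 43), x ≡ 12 (mod 13) ⇒ x ≡ 90 (mod 559).

90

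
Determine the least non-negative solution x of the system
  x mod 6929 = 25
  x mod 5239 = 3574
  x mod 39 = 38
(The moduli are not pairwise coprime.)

637493

Combine the congruences pairwise.
gcd(6929, 5239) = 169 and 169 | (3574 − 25), so the pair is consistent; merging gives x ≡ 207895 (mod 214799), where 214799 = lcm(6929, 5239).
gcd(214799, 39) = 13 and 13 | (38 − 207895), so the pair is consistent; merging gives x ≡ 637493 (mod 644397), where 644397 = lcm(214799, 39).
The solution is unique modulo lcm(6929, 5239, 39) = 644397.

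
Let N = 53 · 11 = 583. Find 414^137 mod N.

358

Mod 53: 414 ≡ 43; by Fermat, exponent reduces to 137 mod 52 = 33; 43^33 ≡ 40 (mod 53).
Mod 11: 414 ≡ 7; by Fermat, exponent reduces to 137 mod 10 = 7; 7^7 ≡ 6 (mod 11).
Combine by CRT: x ≡ 40 (mod 53), x ≡ 6 (mod 11) ⇒ x ≡ 358 (mod 583).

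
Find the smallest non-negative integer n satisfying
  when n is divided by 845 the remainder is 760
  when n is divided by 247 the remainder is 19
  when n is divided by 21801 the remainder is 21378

gcd(845, 247) = 13 and 13 | (19 − 760), so the pair is consistent; merging gives n ≡ 760 (mod 16055), where 16055 = lcm(845, 247).
gcd(16055, 21801) = 169 and 169 | (21378 − 760), so the pair is consistent; merging gives n ≡ 64980 (mod 2071095), where 2071095 = lcm(16055, 21801).
The solution is unique modulo lcm(845, 247, 21801) = 2071095.

64980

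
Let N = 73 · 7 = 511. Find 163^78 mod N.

484

Mod 73: 163 ≡ 17; by Fermat, exponent reduces to 78 mod 72 = 6; 17^6 ≡ 46 (mod 73).
Mod 7: 163 ≡ 2; since 6 | 78, by Fermat 2^78 ≡ 1 (mod 7).
Combine by CRT: x ≡ 46 (mod 73), x ≡ 1 (mod 7) ⇒ x ≡ 484 (mod 511).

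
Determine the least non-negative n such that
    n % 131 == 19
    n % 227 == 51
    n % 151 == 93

1595861

The moduli are pairwise coprime; M = 131·227·151 = 4490287.
M/131 = 34277; 34277 ≡ 86 (mod 131); 86·32 ≡ 1, so inverse 32.
M/227 = 19781; 19781 ≡ 32 (mod 227); 32·149 ≡ 1, so inverse 149.
M/151 = 29737; 29737 ≡ 141 (mod 151); 141·15 ≡ 1, so inverse 15.
n ≡ 19·34277·32 + 51·19781·149 + 93·29737·15 = 212639350.
212639350 mod 4490287 = 1595861.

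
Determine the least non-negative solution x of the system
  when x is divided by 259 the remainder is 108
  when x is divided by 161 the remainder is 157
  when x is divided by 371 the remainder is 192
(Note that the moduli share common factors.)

92571

gcd(259, 161) = 7 and 7 | (157 − 108), so the pair is consistent; merging gives x ≡ 3216 (mod 5957), where 5957 = lcm(259, 161).
gcd(5957, 371) = 7 and 7 | (192 − 3216), so the pair is consistent; merging gives x ≡ 92571 (mod 315721), where 315721 = lcm(5957, 371).
The solution is unique modulo lcm(259, 161, 371) = 315721.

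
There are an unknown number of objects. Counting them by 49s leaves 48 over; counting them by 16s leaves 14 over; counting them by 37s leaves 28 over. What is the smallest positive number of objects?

21118

The moduli are pairwise coprime; M = 49·16·37 = 29008.
M/49 = 592; 592 ≡ 4 (mod 49); 4·37 ≡ 1, so inverse 37.
M/16 = 1813; 1813 ≡ 5 (mod 16); 5·13 ≡ 1, so inverse 13.
M/37 = 784; 784 ≡ 7 (mod 37); 7·16 ≡ 1, so inverse 16.
N ≡ 48·592·37 + 14·1813·13 + 28·784·16 = 1732590.
1732590 mod 29008 = 21118.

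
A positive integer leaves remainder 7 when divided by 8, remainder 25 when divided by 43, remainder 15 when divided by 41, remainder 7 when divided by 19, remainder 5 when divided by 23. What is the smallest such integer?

The moduli are pairwise coprime; N = 8·43·41·19·23 = 6163448.
N/8 = 770431; 770431 ≡ 7 (mod 8); 7·7 ≡ 1, so inverse 7.
N/43 = 143336; 143336 ≡ 17 (mod 43); 17·38 ≡ 1, so inverse 38.
N/41 = 150328; 150328 ≡ 22 (mod 41); 22·28 ≡ 1, so inverse 28.
N/19 = 324392; 324392 ≡ 5 (mod 19); 5·4 ≡ 1, so inverse 4.
N/23 = 267976; 267976 ≡ 3 (mod 23); 3·8 ≡ 1, so inverse 8.
x ≡ 7·770431·7 + 25·143336·38 + 15·150328·28 + 7·324392·4 + 5·267976·8 = 256860095.
256860095 mod 6163448 = 4158727.

4158727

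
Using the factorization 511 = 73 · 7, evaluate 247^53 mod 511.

424

Mod 73: 247 ≡ 28; 28^53 ≡ 59 (mod 73).
Mod 7: 247 ≡ 2; by Fermat, exponent reduces to 53 mod 6 = 5; 2^5 ≡ 4 (mod 7).
Combine by CRT: x ≡ 59 (mod 73), x ≡ 4 (mod 7) ⇒ x ≡ 424 (mod 511).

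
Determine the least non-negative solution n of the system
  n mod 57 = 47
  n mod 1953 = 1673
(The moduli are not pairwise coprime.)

Combine the congruences pairwise.
gcd(57, 1953) = 3 and 3 | (1673 − 47), so the pair is consistent; merging gives n ≡ 34874 (mod 37107), where 37107 = lcm(57, 1953).
The solution is unique modulo lcm(57, 1953) = 37107.

34874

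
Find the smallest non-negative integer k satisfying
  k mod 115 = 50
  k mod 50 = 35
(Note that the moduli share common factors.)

gcd(115, 50) = 5 and 5 | (35 − 50), so the pair is consistent; merging gives k ≡ 1085 (mod 1150), where 1150 = lcm(115, 50).
The solution is unique modulo lcm(115, 50) = 1150.

1085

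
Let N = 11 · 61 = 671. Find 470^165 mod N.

Mod 11: 470 ≡ 8; by Fermat, exponent reduces to 165 mod 10 = 5; 8^5 ≡ 10 (mod 11).
Mod 61: 470 ≡ 43; by Fermat, exponent reduces to 165 mod 60 = 45; 43^45 ≡ 11 (mod 61).
Combine by CRT: x ≡ 10 (mod 11), x ≡ 11 (mod 61) ⇒ x ≡ 560 (mod 671).

560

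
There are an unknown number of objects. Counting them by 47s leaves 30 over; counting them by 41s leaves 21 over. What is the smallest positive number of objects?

Combine the congruences pairwise.
From N ≡ 30 (mod 47) write N = 30 + 47t. Substituting into N ≡ 21 (mod 41) gives 47t ≡ 32 (mod 41), and since 6⁻¹ ≡ 7 (mod 41), t ≡ 19. Hence N ≡ 30 + 47·19 = 923 (mod 1927).

923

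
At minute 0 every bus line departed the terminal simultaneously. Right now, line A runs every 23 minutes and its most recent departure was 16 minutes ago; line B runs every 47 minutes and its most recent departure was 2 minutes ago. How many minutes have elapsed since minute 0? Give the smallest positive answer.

Combine the congruences pairwise.
From t ≡ 16 (mod 23) write t = 16 + 23s. Substituting into t ≡ 2 (mod 47) gives 23s ≡ 33 (mod 47), and since 23⁻¹ ≡ 45 (mod 47), s ≡ 28. Hence t ≡ 16 + 23·28 = 660 (mod 1081).

660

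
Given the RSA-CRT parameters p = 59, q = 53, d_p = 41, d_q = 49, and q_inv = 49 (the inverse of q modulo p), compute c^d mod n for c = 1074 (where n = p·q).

m₁ = c^(d_p) mod p: c ≡ 12 (mod 59), and 12^41 mod 59 = 36.
m₂ = c^(d_q) mod q: c ≡ 14 (mod 53), and 14^49 mod 53 = 22.
h = q_inv·(m₁ − m₂) mod p = 49·(36 − 22) mod 59 = 37.
m = m₂ + h·q = 22 + 37·53 = 1983.

1983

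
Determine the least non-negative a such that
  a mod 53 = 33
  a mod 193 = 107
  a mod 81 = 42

261429

The moduli are pairwise coprime; N = 53·193·81 = 828549.
N/53 = 15633; 15633 ≡ 51 (mod 53); 51·26 ≡ 1, so inverse 26.
N/193 = 4293; 4293 ≡ 47 (mod 193); 47·115 ≡ 1, so inverse 115.
N/81 = 10229; 10229 ≡ 23 (mod 81); 23·74 ≡ 1, so inverse 74.
a ≡ 33·15633·26 + 107·4293·115 + 42·10229·74 = 98030211.
98030211 mod 828549 = 261429.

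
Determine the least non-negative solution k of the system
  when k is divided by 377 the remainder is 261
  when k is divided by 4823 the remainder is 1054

gcd(377, 4823) = 13 and 13 | (1054 − 261), so the pair is consistent; merging gives k ≡ 73399 (mod 139867), where 139867 = lcm(377, 4823).
The solution is unique modulo lcm(377, 4823) = 139867.

73399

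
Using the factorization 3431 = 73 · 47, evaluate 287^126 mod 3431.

Mod 73: 287 ≡ 68; by Fermat, exponent reduces to 126 mod 72 = 54; 68^54 ≡ 46 (mod 73).
Mod 47: 287 ≡ 5; by Fermat, exponent reduces to 126 mod 46 = 34; 5^34 ≡ 34 (mod 47).
Combine by CRT: x ≡ 46 (mod 73), x ≡ 34 (mod 47) ⇒ x ≡ 1068 (mod 3431).

1068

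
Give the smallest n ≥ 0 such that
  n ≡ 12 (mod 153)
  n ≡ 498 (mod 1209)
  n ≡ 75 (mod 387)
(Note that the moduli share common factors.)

1988094

Combine the congruences pairwise.
gcd(153, 1209) = 3 and 3 | (498 − 12), so the pair is consistent; merging gives n ≡ 15006 (mod 61659), where 61659 = lcm(153, 1209).
gcd(61659, 387) = 9 and 9 | (75 − 15006), so the pair is consistent; merging gives n ≡ 1988094 (mod 2651337), where 2651337 = lcm(61659, 387).
The solution is unique modulo lcm(153, 1209, 387) = 2651337.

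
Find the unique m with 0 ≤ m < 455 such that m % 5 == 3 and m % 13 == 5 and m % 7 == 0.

From m ≡ 3 (mod 5) write m = 3 + 5t. Substituting into m ≡ 5 (mod 13) gives 5t ≡ 2 (mod 13), and since 5⁻¹ ≡ 8 (mod 13), t ≡ 3. Hence m ≡ 3 + 5·3 = 18 (mod 65).
From m ≡ 18 (mod 65) write m = 18 + 65t. Substituting into m ≡ 0 (mod 7) gives 65t ≡ 3 (mod 7), and since 2⁻¹ ≡ 4 (mod 7), t ≡ 5. Hence m ≡ 18 + 65·5 = 343 (mod 455).

343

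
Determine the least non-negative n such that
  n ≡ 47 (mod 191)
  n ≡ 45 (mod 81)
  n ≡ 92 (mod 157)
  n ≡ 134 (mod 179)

The moduli are pairwise coprime; M = 191·81·157·179 = 434781513.
M/191 = 2276343; 2276343 ≡ 5 (mod 191); 5·153 ≡ 1, so inverse 153.
M/81 = 5367673; 5367673 ≡ 46 (mod 81); 46·37 ≡ 1, so inverse 37.
M/157 = 2769309; 2769309 ≡ 143 (mod 157); 143·56 ≡ 1, so inverse 56.
M/179 = 2428947; 2428947 ≡ 96 (mod 179); 96·69 ≡ 1, so inverse 69.
n ≡ 47·2276343·153 + 45·5367673·37 + 92·2769309·56 + 134·2428947·69 = 62031881988.
62031881988 mod 434781513 = 292907142.

292907142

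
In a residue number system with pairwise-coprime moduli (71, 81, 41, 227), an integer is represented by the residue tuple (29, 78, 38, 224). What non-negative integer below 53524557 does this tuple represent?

The moduli are pairwise coprime; N = 71·81·41·227 = 53524557.
N/71 = 753867; 753867 ≡ 60 (mod 71); 60·58 ≡ 1, so inverse 58.
N/81 = 660797; 660797 ≡ 80 (mod 81); 80·80 ≡ 1, so inverse 80.
N/41 = 1305477; 1305477 ≡ 37 (mod 41); 37·10 ≡ 1, so inverse 10.
N/227 = 235791; 235791 ≡ 165 (mod 227); 165·216 ≡ 1, so inverse 216.
x ≡ 29·753867·58 + 78·660797·80 + 38·1305477·10 + 224·235791·216 = 17295970578.
17295970578 mod 53524557 = 7538667.

7538667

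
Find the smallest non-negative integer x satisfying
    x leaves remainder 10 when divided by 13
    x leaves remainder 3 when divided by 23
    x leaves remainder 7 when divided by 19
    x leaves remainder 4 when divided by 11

4833

From x ≡ 10 (mod 13) write x = 10 + 13t. Substituting into x ≡ 3 (mod 23) gives 13t ≡ 16 (mod 23), and since 13⁻¹ ≡ 16 (mod 23), t ≡ 3. Hence x ≡ 10 + 13·3 = 49 (mod 299).
From x ≡ 49 (mod 299) write x = 49 + 299t. Substituting into x ≡ 7 (mod 19) gives 299t ≡ 15 (mod 19), and since 14⁻¹ ≡ 15 (mod 19), t ≡ 16. Hence x ≡ 49 + 299·16 = 4833 (mod 5681).
From x ≡ 4833 (mod 5681) write x = 4833 + 5681t. Substituting into x ≡ 4 (mod 11) gives 5681t ≡ 0 (mod 11), and since 5⁻¹ ≡ 9 (mod 11), t ≡ 0. Hence x ≡ 4833 + 5681·0 = 4833 (mod 62491).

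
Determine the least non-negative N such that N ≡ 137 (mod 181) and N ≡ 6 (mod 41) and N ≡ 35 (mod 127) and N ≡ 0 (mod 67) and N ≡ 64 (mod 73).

From N ≡ 137 (mod 181) write N = 137 + 181t. Substituting into N ≡ 6 (mod 41) gives 181t ≡ 33 (mod 41), and since 17⁻¹ ≡ 29 (mod 41), t ≡ 14. Hence N ≡ 137 + 181·14 = 2671 (mod 7421).
From N ≡ 2671 (mod 7421) write N = 2671 + 7421t. Substituting into N ≡ 35 (mod 127) gives 7421t ≡ 31 (mod 127), and since 55⁻¹ ≡ 97 (mod 127), t ≡ 86. Hence N ≡ 2671 + 7421·86 = 640877 (mod 942467).
From N ≡ 640877 (mod 942467) write N = 640877 + 942467t. Substituting into N ≡ 0 (mod 67) gives 942467t ≡ 45 (mod 67), and since 45⁻¹ ≡ 3 (mod 67), t ≡ 1. Hence N ≡ 640877 + 942467·1 = 1583344 (mod 63145289).
From N ≡ 1583344 (mod 63145289) write N = 1583344 + 63145289t. Substituting into N ≡ 64 (mod 73) gives 63145289t ≡ 17 (mod 73), and since 70⁻¹ ≡ 24 (mod 73), t ≡ 43. Hence N ≡ 1583344 + 63145289·43 = 2716830771 (mod 4609606097).

2716830771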